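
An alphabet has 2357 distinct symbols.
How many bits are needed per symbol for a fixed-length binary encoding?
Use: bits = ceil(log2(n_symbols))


log2(2357) = 11.2027
Bracket: 2^11 = 2048 < 2357 <= 2^12 = 4096
So ceil(log2(2357)) = 12

bits = ceil(log2(2357)) = ceil(11.2027) = 12 bits


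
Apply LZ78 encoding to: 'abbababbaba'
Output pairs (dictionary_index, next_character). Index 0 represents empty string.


LZ78 encoding steps:
Dictionary: {0: ''}
Step 1: w='' (idx 0), next='a' -> output (0, 'a'), add 'a' as idx 1
Step 2: w='' (idx 0), next='b' -> output (0, 'b'), add 'b' as idx 2
Step 3: w='b' (idx 2), next='a' -> output (2, 'a'), add 'ba' as idx 3
Step 4: w='ba' (idx 3), next='b' -> output (3, 'b'), add 'bab' as idx 4
Step 5: w='bab' (idx 4), next='a' -> output (4, 'a'), add 'baba' as idx 5


Encoded: [(0, 'a'), (0, 'b'), (2, 'a'), (3, 'b'), (4, 'a')]


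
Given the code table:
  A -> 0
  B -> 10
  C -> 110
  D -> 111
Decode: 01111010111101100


Decoding:
0 -> A
111 -> D
10 -> B
10 -> B
111 -> D
10 -> B
110 -> C
0 -> A


Result: ADBBDBCA


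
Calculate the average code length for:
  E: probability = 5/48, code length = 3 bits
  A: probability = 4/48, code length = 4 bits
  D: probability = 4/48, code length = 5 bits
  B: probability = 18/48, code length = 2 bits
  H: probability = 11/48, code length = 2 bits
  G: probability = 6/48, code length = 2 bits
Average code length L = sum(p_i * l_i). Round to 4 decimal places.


Weighted contributions p_i * l_i:
  E: (5/48) * 3 = 15/48
  A: (4/48) * 4 = 16/48
  D: (4/48) * 5 = 20/48
  B: (18/48) * 2 = 36/48
  H: (11/48) * 2 = 22/48
  G: (6/48) * 2 = 12/48
Sum = (15 + 16 + 20 + 36 + 22 + 12)/48 = 121/48

L = 121/48 = 2.5208 bits/symbol


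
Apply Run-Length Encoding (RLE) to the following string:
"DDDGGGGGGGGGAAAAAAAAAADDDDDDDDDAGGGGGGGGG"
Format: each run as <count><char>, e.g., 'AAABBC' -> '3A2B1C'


Scanning runs left to right:
  i=0: run of 'D' x 3 -> '3D'
  i=3: run of 'G' x 9 -> '9G'
  i=12: run of 'A' x 10 -> '10A'
  i=22: run of 'D' x 9 -> '9D'
  i=31: run of 'A' x 1 -> '1A'
  i=32: run of 'G' x 9 -> '9G'

RLE = 3D9G10A9D1A9G


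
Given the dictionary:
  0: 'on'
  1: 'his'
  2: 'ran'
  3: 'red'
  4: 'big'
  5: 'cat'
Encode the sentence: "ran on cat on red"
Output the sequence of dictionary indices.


Look up each word in the dictionary:
  'ran' -> 2
  'on' -> 0
  'cat' -> 5
  'on' -> 0
  'red' -> 3

Encoded: [2, 0, 5, 0, 3]


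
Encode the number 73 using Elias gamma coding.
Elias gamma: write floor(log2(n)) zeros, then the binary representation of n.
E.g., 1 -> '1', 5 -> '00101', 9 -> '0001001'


num_bits = floor(log2(73)) + 1 = 7
leading_zeros = num_bits - 1 = 6
binary(73) = 1001001

Elias gamma(73) = '000000' + '1001001' = 0000001001001 (13 bits)


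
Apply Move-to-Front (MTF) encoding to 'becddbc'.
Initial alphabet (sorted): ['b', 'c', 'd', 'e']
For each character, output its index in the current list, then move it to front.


MTF encoding:
'b': index 0 in ['b', 'c', 'd', 'e'] -> ['b', 'c', 'd', 'e']
'e': index 3 in ['b', 'c', 'd', 'e'] -> ['e', 'b', 'c', 'd']
'c': index 2 in ['e', 'b', 'c', 'd'] -> ['c', 'e', 'b', 'd']
'd': index 3 in ['c', 'e', 'b', 'd'] -> ['d', 'c', 'e', 'b']
'd': index 0 in ['d', 'c', 'e', 'b'] -> ['d', 'c', 'e', 'b']
'b': index 3 in ['d', 'c', 'e', 'b'] -> ['b', 'd', 'c', 'e']
'c': index 2 in ['b', 'd', 'c', 'e'] -> ['c', 'b', 'd', 'e']


Output: [0, 3, 2, 3, 0, 3, 2]


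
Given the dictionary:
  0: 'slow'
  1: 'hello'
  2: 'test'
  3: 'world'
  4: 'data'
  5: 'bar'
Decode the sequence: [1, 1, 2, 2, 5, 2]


Look up each index in the dictionary:
  1 -> 'hello'
  1 -> 'hello'
  2 -> 'test'
  2 -> 'test'
  5 -> 'bar'
  2 -> 'test'

Decoded: "hello hello test test bar test"


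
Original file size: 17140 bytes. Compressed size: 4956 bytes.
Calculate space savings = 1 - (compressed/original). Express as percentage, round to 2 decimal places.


ratio = compressed/original = 4956/17140 = 0.289148
savings = 1 - ratio = 1 - 0.289148 = 0.710852
as a percentage: 0.710852 * 100 = 71.09%

Space savings = 1 - 4956/17140 = 71.09%


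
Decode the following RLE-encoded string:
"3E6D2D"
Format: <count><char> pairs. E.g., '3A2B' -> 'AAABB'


Expanding each <count><char> pair:
  3E -> 'EEE'
  6D -> 'DDDDDD'
  2D -> 'DD'

Decoded = EEEDDDDDDDD


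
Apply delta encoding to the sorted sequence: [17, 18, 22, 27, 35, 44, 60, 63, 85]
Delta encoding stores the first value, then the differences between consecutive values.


First value: 17
Deltas:
  18 - 17 = 1
  22 - 18 = 4
  27 - 22 = 5
  35 - 27 = 8
  44 - 35 = 9
  60 - 44 = 16
  63 - 60 = 3
  85 - 63 = 22


Delta encoded: [17, 1, 4, 5, 8, 9, 16, 3, 22]


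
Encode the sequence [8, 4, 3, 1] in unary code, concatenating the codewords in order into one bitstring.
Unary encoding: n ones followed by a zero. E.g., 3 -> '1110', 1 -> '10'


Encode each number as n ones followed by a terminating 0:
  8 -> 111111110 (9 bits)
  4 -> 11110 (5 bits)
  3 -> 1110 (4 bits)
  1 -> 10 (2 bits)
Total length = 9 + 5 + 4 + 2 = 20 bits.

Unary([8, 4, 3, 1]) = 11111111011110111010 (20 bits)


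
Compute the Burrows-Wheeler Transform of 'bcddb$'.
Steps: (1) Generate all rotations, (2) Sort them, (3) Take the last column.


Rotations (sorted):
  0: $bcddb -> last char: b
  1: b$bcdd -> last char: d
  2: bcddb$ -> last char: $
  3: cddb$b -> last char: b
  4: db$bcd -> last char: d
  5: ddb$bc -> last char: c


BWT = bd$bdc


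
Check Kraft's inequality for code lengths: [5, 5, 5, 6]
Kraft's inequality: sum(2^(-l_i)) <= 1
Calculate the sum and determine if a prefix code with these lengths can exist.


Sum = 2^(-5) + 2^(-5) + 2^(-5) + 2^(-6)
    = 0.03125 + 0.03125 + 0.03125 + 0.015625
    = 7/64 = 0.109375
Since 0.109375 <= 1, Kraft's inequality IS satisfied.
A prefix code with these lengths CAN exist.

Kraft sum = 0.109375. Satisfied.


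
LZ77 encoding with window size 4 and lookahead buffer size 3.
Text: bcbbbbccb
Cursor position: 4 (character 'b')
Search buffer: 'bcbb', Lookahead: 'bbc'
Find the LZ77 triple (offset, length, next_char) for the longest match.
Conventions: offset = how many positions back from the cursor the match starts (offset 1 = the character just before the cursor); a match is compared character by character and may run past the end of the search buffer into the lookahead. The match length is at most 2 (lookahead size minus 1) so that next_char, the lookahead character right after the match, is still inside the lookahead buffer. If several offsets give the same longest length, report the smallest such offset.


Try each offset into the search buffer:
  offset=1 (pos 3, char 'b'): match length 2
  offset=2 (pos 2, char 'b'): match length 2
  offset=3 (pos 1, char 'c'): match length 0
  offset=4 (pos 0, char 'b'): match length 1
Longest match has length 2, found at offsets 1, 2; take the smallest, offset 1.
next_char = character at position 4 + 2 = 6 -> 'c'

Best match: offset=1, length=2 (matching 'bb' starting at position 3)
LZ77 triple: (1, 2, 'c')


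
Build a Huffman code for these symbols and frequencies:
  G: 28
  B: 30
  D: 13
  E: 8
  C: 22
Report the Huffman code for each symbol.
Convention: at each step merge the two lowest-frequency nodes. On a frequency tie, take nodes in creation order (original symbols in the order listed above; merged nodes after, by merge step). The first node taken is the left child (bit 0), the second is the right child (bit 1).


Huffman tree construction:
Step 1: Merge E(8) + D(13) = 21
Step 2: Merge (E+D)(21) + C(22) = 43
Step 3: Merge G(28) + B(30) = 58
Step 4: Merge ((E+D)+C)(43) + (G+B)(58) = 101
Read each symbol's code off the tree from the root (left child = 0, right child = 1).

Codes:
  G: 10 (length 2)
  B: 11 (length 2)
  D: 001 (length 3)
  E: 000 (length 3)
  C: 01 (length 2)
Average code length: 223/101 = 2.2079 bits/symbol


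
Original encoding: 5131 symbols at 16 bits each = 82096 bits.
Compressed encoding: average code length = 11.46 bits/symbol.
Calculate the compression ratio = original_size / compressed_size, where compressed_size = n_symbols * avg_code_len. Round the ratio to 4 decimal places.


original_size = n_symbols * orig_bits = 5131 * 16 = 82096 bits
compressed_size = n_symbols * avg_code_len = 5131 * 11.46 = 58801.26 bits
ratio = original_size / compressed_size = 82096 / 58801.26 = 1.3962

Compression ratio = 1.3962


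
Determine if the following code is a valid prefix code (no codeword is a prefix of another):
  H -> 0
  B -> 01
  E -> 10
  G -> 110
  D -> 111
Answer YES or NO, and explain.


Checking each pair (does one codeword prefix another?):
  H='0' vs B='01': prefix -- VIOLATION

NO -- this is NOT a valid prefix code. H (0) is a prefix of B (01).


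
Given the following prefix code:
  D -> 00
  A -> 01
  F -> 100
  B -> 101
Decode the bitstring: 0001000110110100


Decoding step by step:
Bits 00 -> D
Bits 01 -> A
Bits 00 -> D
Bits 01 -> A
Bits 101 -> B
Bits 101 -> B
Bits 00 -> D


Decoded message: DADABBD


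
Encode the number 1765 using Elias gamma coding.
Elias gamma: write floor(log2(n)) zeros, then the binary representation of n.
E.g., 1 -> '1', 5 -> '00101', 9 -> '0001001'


num_bits = floor(log2(1765)) + 1 = 11
leading_zeros = num_bits - 1 = 10
binary(1765) = 11011100101

Elias gamma(1765) = '0000000000' + '11011100101' = 000000000011011100101 (21 bits)


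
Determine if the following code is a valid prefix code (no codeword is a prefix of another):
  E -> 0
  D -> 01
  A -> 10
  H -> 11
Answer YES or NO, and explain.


Checking each pair (does one codeword prefix another?):
  E='0' vs D='01': prefix -- VIOLATION

NO -- this is NOT a valid prefix code. E (0) is a prefix of D (01).


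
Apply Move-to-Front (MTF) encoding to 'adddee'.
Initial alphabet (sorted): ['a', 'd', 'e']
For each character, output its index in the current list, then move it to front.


MTF encoding:
'a': index 0 in ['a', 'd', 'e'] -> ['a', 'd', 'e']
'd': index 1 in ['a', 'd', 'e'] -> ['d', 'a', 'e']
'd': index 0 in ['d', 'a', 'e'] -> ['d', 'a', 'e']
'd': index 0 in ['d', 'a', 'e'] -> ['d', 'a', 'e']
'e': index 2 in ['d', 'a', 'e'] -> ['e', 'd', 'a']
'e': index 0 in ['e', 'd', 'a'] -> ['e', 'd', 'a']


Output: [0, 1, 0, 0, 2, 0]


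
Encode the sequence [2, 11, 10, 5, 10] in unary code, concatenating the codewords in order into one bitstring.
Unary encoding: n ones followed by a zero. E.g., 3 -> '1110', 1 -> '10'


Encode each number as n ones followed by a terminating 0:
  2 -> 110 (3 bits)
  11 -> 111111111110 (12 bits)
  10 -> 11111111110 (11 bits)
  5 -> 111110 (6 bits)
  10 -> 11111111110 (11 bits)
Total length = 3 + 12 + 11 + 6 + 11 = 43 bits.

Unary([2, 11, 10, 5, 10]) = 1101111111111101111111111011111011111111110 (43 bits)


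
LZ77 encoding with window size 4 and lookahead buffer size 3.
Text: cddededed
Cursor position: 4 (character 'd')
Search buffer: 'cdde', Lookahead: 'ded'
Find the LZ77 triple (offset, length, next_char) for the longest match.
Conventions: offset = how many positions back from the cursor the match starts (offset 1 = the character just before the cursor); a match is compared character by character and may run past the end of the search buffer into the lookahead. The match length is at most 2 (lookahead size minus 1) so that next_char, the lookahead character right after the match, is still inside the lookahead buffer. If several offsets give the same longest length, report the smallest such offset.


Try each offset into the search buffer:
  offset=1 (pos 3, char 'e'): match length 0
  offset=2 (pos 2, char 'd'): match length 2
  offset=3 (pos 1, char 'd'): match length 1
  offset=4 (pos 0, char 'c'): match length 0
Longest match has length 2 at offset 2.
next_char = character at position 4 + 2 = 6 -> 'd'

Best match: offset=2, length=2 (matching 'de' starting at position 2)
LZ77 triple: (2, 2, 'd')


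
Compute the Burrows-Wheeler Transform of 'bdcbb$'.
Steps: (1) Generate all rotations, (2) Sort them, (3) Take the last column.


Rotations (sorted):
  0: $bdcbb -> last char: b
  1: b$bdcb -> last char: b
  2: bb$bdc -> last char: c
  3: bdcbb$ -> last char: $
  4: cbb$bd -> last char: d
  5: dcbb$b -> last char: b


BWT = bbc$db


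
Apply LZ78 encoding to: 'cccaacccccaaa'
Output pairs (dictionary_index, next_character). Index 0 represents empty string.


LZ78 encoding steps:
Dictionary: {0: ''}
Step 1: w='' (idx 0), next='c' -> output (0, 'c'), add 'c' as idx 1
Step 2: w='c' (idx 1), next='c' -> output (1, 'c'), add 'cc' as idx 2
Step 3: w='' (idx 0), next='a' -> output (0, 'a'), add 'a' as idx 3
Step 4: w='a' (idx 3), next='c' -> output (3, 'c'), add 'ac' as idx 4
Step 5: w='cc' (idx 2), next='c' -> output (2, 'c'), add 'ccc' as idx 5
Step 6: w='c' (idx 1), next='a' -> output (1, 'a'), add 'ca' as idx 6
Step 7: w='a' (idx 3), next='a' -> output (3, 'a'), add 'aa' as idx 7


Encoded: [(0, 'c'), (1, 'c'), (0, 'a'), (3, 'c'), (2, 'c'), (1, 'a'), (3, 'a')]


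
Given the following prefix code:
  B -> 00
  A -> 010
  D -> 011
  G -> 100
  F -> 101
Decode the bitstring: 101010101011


Decoding step by step:
Bits 101 -> F
Bits 010 -> A
Bits 101 -> F
Bits 011 -> D


Decoded message: FAFD


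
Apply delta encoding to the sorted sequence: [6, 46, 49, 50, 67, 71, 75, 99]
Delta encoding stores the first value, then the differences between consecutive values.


First value: 6
Deltas:
  46 - 6 = 40
  49 - 46 = 3
  50 - 49 = 1
  67 - 50 = 17
  71 - 67 = 4
  75 - 71 = 4
  99 - 75 = 24


Delta encoded: [6, 40, 3, 1, 17, 4, 4, 24]


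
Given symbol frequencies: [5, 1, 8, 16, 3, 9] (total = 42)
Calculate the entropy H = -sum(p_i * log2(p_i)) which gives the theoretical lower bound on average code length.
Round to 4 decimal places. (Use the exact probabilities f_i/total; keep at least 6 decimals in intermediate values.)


Per-symbol terms -p_i * log2(p_i) with p_i = f_i/42:
  p = 5/42 = 0.119048: log2(p) = -3.070389, -p*log2(p) = 0.365523
  p = 1/42 = 0.023810: log2(p) = -5.392317, -p*log2(p) = 0.128389
  p = 8/42 = 0.190476: log2(p) = -2.392317, -p*log2(p) = 0.455680
  p = 16/42 = 0.380952: log2(p) = -1.392317, -p*log2(p) = 0.530407
  p = 3/42 = 0.071429: log2(p) = -3.807355, -p*log2(p) = 0.271954
  p = 9/42 = 0.214286: log2(p) = -2.222392, -p*log2(p) = 0.476227
H = 0.365523 + 0.128389 + 0.455680 + 0.530407 + 0.271954 + 0.476227 = 2.228180

H = 2.2282 bits/symbol


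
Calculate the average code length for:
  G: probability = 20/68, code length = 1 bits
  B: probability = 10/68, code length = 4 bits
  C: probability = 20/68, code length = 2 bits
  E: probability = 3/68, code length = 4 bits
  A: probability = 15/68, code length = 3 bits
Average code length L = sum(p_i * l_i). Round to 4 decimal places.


Weighted contributions p_i * l_i:
  G: (20/68) * 1 = 20/68
  B: (10/68) * 4 = 40/68
  C: (20/68) * 2 = 40/68
  E: (3/68) * 4 = 12/68
  A: (15/68) * 3 = 45/68
Sum = (20 + 40 + 40 + 12 + 45)/68 = 157/68

L = 157/68 = 2.3088 bits/symbol


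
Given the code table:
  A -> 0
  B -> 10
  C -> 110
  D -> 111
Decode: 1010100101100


Decoding:
10 -> B
10 -> B
10 -> B
0 -> A
10 -> B
110 -> C
0 -> A


Result: BBBABCA


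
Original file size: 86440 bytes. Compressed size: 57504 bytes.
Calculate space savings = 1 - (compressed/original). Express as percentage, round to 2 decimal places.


ratio = compressed/original = 57504/86440 = 0.665248
savings = 1 - ratio = 1 - 0.665248 = 0.334752
as a percentage: 0.334752 * 100 = 33.48%

Space savings = 1 - 57504/86440 = 33.48%


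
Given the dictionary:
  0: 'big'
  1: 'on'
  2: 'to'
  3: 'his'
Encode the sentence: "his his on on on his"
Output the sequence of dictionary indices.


Look up each word in the dictionary:
  'his' -> 3
  'his' -> 3
  'on' -> 1
  'on' -> 1
  'on' -> 1
  'his' -> 3

Encoded: [3, 3, 1, 1, 1, 3]


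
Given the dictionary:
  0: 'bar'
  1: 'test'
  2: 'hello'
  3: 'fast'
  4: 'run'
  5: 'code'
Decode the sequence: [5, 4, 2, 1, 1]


Look up each index in the dictionary:
  5 -> 'code'
  4 -> 'run'
  2 -> 'hello'
  1 -> 'test'
  1 -> 'test'

Decoded: "code run hello test test"


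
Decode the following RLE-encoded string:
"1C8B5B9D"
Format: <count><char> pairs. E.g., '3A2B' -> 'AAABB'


Expanding each <count><char> pair:
  1C -> 'C'
  8B -> 'BBBBBBBB'
  5B -> 'BBBBB'
  9D -> 'DDDDDDDDD'

Decoded = CBBBBBBBBBBBBBDDDDDDDDD


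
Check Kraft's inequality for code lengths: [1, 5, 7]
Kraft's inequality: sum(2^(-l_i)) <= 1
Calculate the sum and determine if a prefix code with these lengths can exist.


Sum = 2^(-1) + 2^(-5) + 2^(-7)
    = 0.5 + 0.03125 + 0.0078125
    = 69/128 = 0.5390625
Since 0.5390625 <= 1, Kraft's inequality IS satisfied.
A prefix code with these lengths CAN exist.

Kraft sum = 0.5390625. Satisfied.


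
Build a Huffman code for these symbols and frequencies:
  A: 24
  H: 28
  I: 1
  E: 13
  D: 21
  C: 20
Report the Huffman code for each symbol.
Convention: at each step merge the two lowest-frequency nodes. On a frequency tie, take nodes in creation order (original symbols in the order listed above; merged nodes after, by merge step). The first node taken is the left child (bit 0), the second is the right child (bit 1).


Huffman tree construction:
Step 1: Merge I(1) + E(13) = 14
Step 2: Merge (I+E)(14) + C(20) = 34
Step 3: Merge D(21) + A(24) = 45
Step 4: Merge H(28) + ((I+E)+C)(34) = 62
Step 5: Merge (D+A)(45) + (H+((I+E)+C))(62) = 107
Read each symbol's code off the tree from the root (left child = 0, right child = 1).

Codes:
  A: 01 (length 2)
  H: 10 (length 2)
  I: 1100 (length 4)
  E: 1101 (length 4)
  D: 00 (length 2)
  C: 111 (length 3)
Average code length: 262/107 = 2.4486 bits/symbol


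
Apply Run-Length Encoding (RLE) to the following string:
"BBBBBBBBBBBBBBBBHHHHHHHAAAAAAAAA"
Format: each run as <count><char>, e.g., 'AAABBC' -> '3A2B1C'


Scanning runs left to right:
  i=0: run of 'B' x 16 -> '16B'
  i=16: run of 'H' x 7 -> '7H'
  i=23: run of 'A' x 9 -> '9A'

RLE = 16B7H9A


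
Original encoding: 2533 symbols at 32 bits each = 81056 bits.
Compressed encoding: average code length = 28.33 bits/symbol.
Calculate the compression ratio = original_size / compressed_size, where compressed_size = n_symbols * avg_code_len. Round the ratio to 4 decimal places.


original_size = n_symbols * orig_bits = 2533 * 32 = 81056 bits
compressed_size = n_symbols * avg_code_len = 2533 * 28.33 = 71759.89 bits
ratio = original_size / compressed_size = 81056 / 71759.89 = 1.1295

Compression ratio = 1.1295


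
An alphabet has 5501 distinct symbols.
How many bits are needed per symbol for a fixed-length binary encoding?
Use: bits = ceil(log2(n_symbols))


log2(5501) = 12.4255
Bracket: 2^12 = 4096 < 5501 <= 2^13 = 8192
So ceil(log2(5501)) = 13

bits = ceil(log2(5501)) = ceil(12.4255) = 13 bits


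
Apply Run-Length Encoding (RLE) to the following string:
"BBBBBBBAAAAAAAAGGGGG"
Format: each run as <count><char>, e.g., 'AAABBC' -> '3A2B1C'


Scanning runs left to right:
  i=0: run of 'B' x 7 -> '7B'
  i=7: run of 'A' x 8 -> '8A'
  i=15: run of 'G' x 5 -> '5G'

RLE = 7B8A5G


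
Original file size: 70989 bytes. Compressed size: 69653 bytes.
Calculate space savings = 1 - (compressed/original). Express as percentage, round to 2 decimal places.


ratio = compressed/original = 69653/70989 = 0.98118
savings = 1 - ratio = 1 - 0.98118 = 0.01882
as a percentage: 0.01882 * 100 = 1.88%

Space savings = 1 - 69653/70989 = 1.88%


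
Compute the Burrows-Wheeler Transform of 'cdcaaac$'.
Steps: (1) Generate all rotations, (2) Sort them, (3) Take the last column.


Rotations (sorted):
  0: $cdcaaac -> last char: c
  1: aaac$cdc -> last char: c
  2: aac$cdca -> last char: a
  3: ac$cdcaa -> last char: a
  4: c$cdcaaa -> last char: a
  5: caaac$cd -> last char: d
  6: cdcaaac$ -> last char: $
  7: dcaaac$c -> last char: c


BWT = ccaaad$c


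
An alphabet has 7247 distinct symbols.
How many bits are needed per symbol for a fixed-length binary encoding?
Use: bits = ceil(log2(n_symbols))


log2(7247) = 12.8232
Bracket: 2^12 = 4096 < 7247 <= 2^13 = 8192
So ceil(log2(7247)) = 13

bits = ceil(log2(7247)) = ceil(12.8232) = 13 bits


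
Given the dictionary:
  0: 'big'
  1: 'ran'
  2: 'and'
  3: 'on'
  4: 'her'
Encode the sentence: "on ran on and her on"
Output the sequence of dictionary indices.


Look up each word in the dictionary:
  'on' -> 3
  'ran' -> 1
  'on' -> 3
  'and' -> 2
  'her' -> 4
  'on' -> 3

Encoded: [3, 1, 3, 2, 4, 3]


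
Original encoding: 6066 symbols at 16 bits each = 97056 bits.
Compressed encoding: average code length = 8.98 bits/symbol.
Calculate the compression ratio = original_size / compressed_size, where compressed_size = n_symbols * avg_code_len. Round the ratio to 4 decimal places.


original_size = n_symbols * orig_bits = 6066 * 16 = 97056 bits
compressed_size = n_symbols * avg_code_len = 6066 * 8.98 = 54472.68 bits
ratio = original_size / compressed_size = 97056 / 54472.68 = 1.7817

Compression ratio = 1.7817


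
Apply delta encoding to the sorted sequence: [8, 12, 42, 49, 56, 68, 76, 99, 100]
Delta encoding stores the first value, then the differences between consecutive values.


First value: 8
Deltas:
  12 - 8 = 4
  42 - 12 = 30
  49 - 42 = 7
  56 - 49 = 7
  68 - 56 = 12
  76 - 68 = 8
  99 - 76 = 23
  100 - 99 = 1


Delta encoded: [8, 4, 30, 7, 7, 12, 8, 23, 1]


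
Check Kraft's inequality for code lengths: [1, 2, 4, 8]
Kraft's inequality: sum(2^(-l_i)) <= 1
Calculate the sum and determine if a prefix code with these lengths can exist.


Sum = 2^(-1) + 2^(-2) + 2^(-4) + 2^(-8)
    = 0.5 + 0.25 + 0.0625 + 0.00390625
    = 209/256 = 0.81640625
Since 0.81640625 <= 1, Kraft's inequality IS satisfied.
A prefix code with these lengths CAN exist.

Kraft sum = 0.81640625. Satisfied.


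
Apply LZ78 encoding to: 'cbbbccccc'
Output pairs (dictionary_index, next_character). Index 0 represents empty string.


LZ78 encoding steps:
Dictionary: {0: ''}
Step 1: w='' (idx 0), next='c' -> output (0, 'c'), add 'c' as idx 1
Step 2: w='' (idx 0), next='b' -> output (0, 'b'), add 'b' as idx 2
Step 3: w='b' (idx 2), next='b' -> output (2, 'b'), add 'bb' as idx 3
Step 4: w='c' (idx 1), next='c' -> output (1, 'c'), add 'cc' as idx 4
Step 5: w='cc' (idx 4), next='c' -> output (4, 'c'), add 'ccc' as idx 5


Encoded: [(0, 'c'), (0, 'b'), (2, 'b'), (1, 'c'), (4, 'c')]


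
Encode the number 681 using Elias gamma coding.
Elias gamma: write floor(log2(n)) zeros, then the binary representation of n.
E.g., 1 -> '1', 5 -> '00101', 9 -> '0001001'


num_bits = floor(log2(681)) + 1 = 10
leading_zeros = num_bits - 1 = 9
binary(681) = 1010101001

Elias gamma(681) = '000000000' + '1010101001' = 0000000001010101001 (19 bits)


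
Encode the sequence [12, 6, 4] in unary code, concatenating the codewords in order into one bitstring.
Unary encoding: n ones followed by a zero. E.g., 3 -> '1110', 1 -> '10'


Encode each number as n ones followed by a terminating 0:
  12 -> 1111111111110 (13 bits)
  6 -> 1111110 (7 bits)
  4 -> 11110 (5 bits)
Total length = 13 + 7 + 5 = 25 bits.

Unary([12, 6, 4]) = 1111111111110111111011110 (25 bits)


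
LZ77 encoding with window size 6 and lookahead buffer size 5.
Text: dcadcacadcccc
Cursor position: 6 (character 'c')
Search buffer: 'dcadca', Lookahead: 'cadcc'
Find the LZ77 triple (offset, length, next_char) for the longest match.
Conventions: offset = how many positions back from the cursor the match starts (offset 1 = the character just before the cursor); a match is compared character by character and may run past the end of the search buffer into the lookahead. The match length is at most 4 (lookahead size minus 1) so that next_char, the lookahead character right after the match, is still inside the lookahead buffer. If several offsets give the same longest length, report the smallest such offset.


Try each offset into the search buffer:
  offset=1 (pos 5, char 'a'): match length 0
  offset=2 (pos 4, char 'c'): match length 2
  offset=3 (pos 3, char 'd'): match length 0
  offset=4 (pos 2, char 'a'): match length 0
  offset=5 (pos 1, char 'c'): match length 4
  offset=6 (pos 0, char 'd'): match length 0
Longest match has length 4 at offset 5.
next_char = character at position 6 + 4 = 10 -> 'c'

Best match: offset=5, length=4 (matching 'cadc' starting at position 1)
LZ77 triple: (5, 4, 'c')


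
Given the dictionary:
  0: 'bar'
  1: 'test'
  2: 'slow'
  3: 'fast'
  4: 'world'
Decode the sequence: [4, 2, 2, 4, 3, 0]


Look up each index in the dictionary:
  4 -> 'world'
  2 -> 'slow'
  2 -> 'slow'
  4 -> 'world'
  3 -> 'fast'
  0 -> 'bar'

Decoded: "world slow slow world fast bar"


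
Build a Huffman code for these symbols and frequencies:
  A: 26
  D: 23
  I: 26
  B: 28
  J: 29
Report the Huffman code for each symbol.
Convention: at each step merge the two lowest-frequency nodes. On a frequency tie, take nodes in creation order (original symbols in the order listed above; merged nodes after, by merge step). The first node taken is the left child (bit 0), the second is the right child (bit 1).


Huffman tree construction:
Step 1: Merge D(23) + A(26) = 49
Step 2: Merge I(26) + B(28) = 54
Step 3: Merge J(29) + (D+A)(49) = 78
Step 4: Merge (I+B)(54) + (J+(D+A))(78) = 132
Read each symbol's code off the tree from the root (left child = 0, right child = 1).

Codes:
  A: 111 (length 3)
  D: 110 (length 3)
  I: 00 (length 2)
  B: 01 (length 2)
  J: 10 (length 2)
Average code length: 313/132 = 2.3712 bits/symbol


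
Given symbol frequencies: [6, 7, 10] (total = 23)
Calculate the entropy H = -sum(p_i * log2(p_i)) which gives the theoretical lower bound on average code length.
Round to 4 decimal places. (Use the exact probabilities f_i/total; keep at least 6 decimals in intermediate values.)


Per-symbol terms -p_i * log2(p_i) with p_i = f_i/23:
  p = 6/23 = 0.260870: log2(p) = -1.938599, -p*log2(p) = 0.505722
  p = 7/23 = 0.304348: log2(p) = -1.716207, -p*log2(p) = 0.522324
  p = 10/23 = 0.434783: log2(p) = -1.201634, -p*log2(p) = 0.522450
H = 0.505722 + 0.522324 + 0.522450 = 1.550496

H = 1.5505 bits/symbol


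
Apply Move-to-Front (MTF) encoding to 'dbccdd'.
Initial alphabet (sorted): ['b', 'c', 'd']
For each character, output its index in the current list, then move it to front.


MTF encoding:
'd': index 2 in ['b', 'c', 'd'] -> ['d', 'b', 'c']
'b': index 1 in ['d', 'b', 'c'] -> ['b', 'd', 'c']
'c': index 2 in ['b', 'd', 'c'] -> ['c', 'b', 'd']
'c': index 0 in ['c', 'b', 'd'] -> ['c', 'b', 'd']
'd': index 2 in ['c', 'b', 'd'] -> ['d', 'c', 'b']
'd': index 0 in ['d', 'c', 'b'] -> ['d', 'c', 'b']


Output: [2, 1, 2, 0, 2, 0]


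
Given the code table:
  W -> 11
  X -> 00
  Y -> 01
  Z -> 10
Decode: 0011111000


Decoding:
00 -> X
11 -> W
11 -> W
10 -> Z
00 -> X


Result: XWWZX


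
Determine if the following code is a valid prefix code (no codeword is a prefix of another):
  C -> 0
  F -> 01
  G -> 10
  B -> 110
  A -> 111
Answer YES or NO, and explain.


Checking each pair (does one codeword prefix another?):
  C='0' vs F='01': prefix -- VIOLATION

NO -- this is NOT a valid prefix code. C (0) is a prefix of F (01).


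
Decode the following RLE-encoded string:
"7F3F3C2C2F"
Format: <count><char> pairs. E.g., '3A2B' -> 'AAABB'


Expanding each <count><char> pair:
  7F -> 'FFFFFFF'
  3F -> 'FFF'
  3C -> 'CCC'
  2C -> 'CC'
  2F -> 'FF'

Decoded = FFFFFFFFFFCCCCCFF


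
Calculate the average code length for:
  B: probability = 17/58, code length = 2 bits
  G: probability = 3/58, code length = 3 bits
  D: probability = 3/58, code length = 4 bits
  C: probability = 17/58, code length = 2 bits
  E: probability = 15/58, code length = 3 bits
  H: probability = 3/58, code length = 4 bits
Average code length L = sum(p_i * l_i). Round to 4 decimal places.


Weighted contributions p_i * l_i:
  B: (17/58) * 2 = 34/58
  G: (3/58) * 3 = 9/58
  D: (3/58) * 4 = 12/58
  C: (17/58) * 2 = 34/58
  E: (15/58) * 3 = 45/58
  H: (3/58) * 4 = 12/58
Sum = (34 + 9 + 12 + 34 + 45 + 12)/58 = 146/58

L = 146/58 = 2.5172 bits/symbol


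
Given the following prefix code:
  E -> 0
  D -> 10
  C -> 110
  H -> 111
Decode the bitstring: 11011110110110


Decoding step by step:
Bits 110 -> C
Bits 111 -> H
Bits 10 -> D
Bits 110 -> C
Bits 110 -> C


Decoded message: CHDCC


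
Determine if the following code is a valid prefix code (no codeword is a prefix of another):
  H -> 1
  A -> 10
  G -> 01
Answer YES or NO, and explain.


Checking each pair (does one codeword prefix another?):
  H='1' vs A='10': prefix -- VIOLATION

NO -- this is NOT a valid prefix code. H (1) is a prefix of A (10).


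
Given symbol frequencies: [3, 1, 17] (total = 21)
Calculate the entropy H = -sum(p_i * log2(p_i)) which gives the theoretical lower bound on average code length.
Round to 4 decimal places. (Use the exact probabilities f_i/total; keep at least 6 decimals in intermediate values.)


Per-symbol terms -p_i * log2(p_i) with p_i = f_i/21:
  p = 3/21 = 0.142857: log2(p) = -2.807355, -p*log2(p) = 0.401051
  p = 1/21 = 0.047619: log2(p) = -4.392317, -p*log2(p) = 0.209158
  p = 17/21 = 0.809524: log2(p) = -0.304855, -p*log2(p) = 0.246787
H = 0.401051 + 0.209158 + 0.246787 = 0.856996

H = 0.857 bits/symbol


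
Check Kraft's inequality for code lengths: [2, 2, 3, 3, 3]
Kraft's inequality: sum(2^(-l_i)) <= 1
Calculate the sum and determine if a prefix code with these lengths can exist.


Sum = 2^(-2) + 2^(-2) + 2^(-3) + 2^(-3) + 2^(-3)
    = 0.25 + 0.25 + 0.125 + 0.125 + 0.125
    = 7/8 = 0.875
Since 0.875 <= 1, Kraft's inequality IS satisfied.
A prefix code with these lengths CAN exist.

Kraft sum = 0.875. Satisfied.


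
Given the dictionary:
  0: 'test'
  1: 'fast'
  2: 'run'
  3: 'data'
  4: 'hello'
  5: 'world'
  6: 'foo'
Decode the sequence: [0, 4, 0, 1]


Look up each index in the dictionary:
  0 -> 'test'
  4 -> 'hello'
  0 -> 'test'
  1 -> 'fast'

Decoded: "test hello test fast"


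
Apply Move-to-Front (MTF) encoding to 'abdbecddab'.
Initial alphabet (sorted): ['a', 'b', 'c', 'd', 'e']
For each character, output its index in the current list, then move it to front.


MTF encoding:
'a': index 0 in ['a', 'b', 'c', 'd', 'e'] -> ['a', 'b', 'c', 'd', 'e']
'b': index 1 in ['a', 'b', 'c', 'd', 'e'] -> ['b', 'a', 'c', 'd', 'e']
'd': index 3 in ['b', 'a', 'c', 'd', 'e'] -> ['d', 'b', 'a', 'c', 'e']
'b': index 1 in ['d', 'b', 'a', 'c', 'e'] -> ['b', 'd', 'a', 'c', 'e']
'e': index 4 in ['b', 'd', 'a', 'c', 'e'] -> ['e', 'b', 'd', 'a', 'c']
'c': index 4 in ['e', 'b', 'd', 'a', 'c'] -> ['c', 'e', 'b', 'd', 'a']
'd': index 3 in ['c', 'e', 'b', 'd', 'a'] -> ['d', 'c', 'e', 'b', 'a']
'd': index 0 in ['d', 'c', 'e', 'b', 'a'] -> ['d', 'c', 'e', 'b', 'a']
'a': index 4 in ['d', 'c', 'e', 'b', 'a'] -> ['a', 'd', 'c', 'e', 'b']
'b': index 4 in ['a', 'd', 'c', 'e', 'b'] -> ['b', 'a', 'd', 'c', 'e']


Output: [0, 1, 3, 1, 4, 4, 3, 0, 4, 4]


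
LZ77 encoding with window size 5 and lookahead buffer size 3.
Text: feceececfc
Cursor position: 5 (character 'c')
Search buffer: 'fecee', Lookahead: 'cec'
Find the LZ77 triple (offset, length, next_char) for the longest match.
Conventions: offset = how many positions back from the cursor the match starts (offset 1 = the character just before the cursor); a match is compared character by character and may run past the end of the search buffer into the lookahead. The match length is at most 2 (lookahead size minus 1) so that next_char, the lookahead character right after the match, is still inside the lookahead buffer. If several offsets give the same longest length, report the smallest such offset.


Try each offset into the search buffer:
  offset=1 (pos 4, char 'e'): match length 0
  offset=2 (pos 3, char 'e'): match length 0
  offset=3 (pos 2, char 'c'): match length 2
  offset=4 (pos 1, char 'e'): match length 0
  offset=5 (pos 0, char 'f'): match length 0
Longest match has length 2 at offset 3.
next_char = character at position 5 + 2 = 7 -> 'c'

Best match: offset=3, length=2 (matching 'ce' starting at position 2)
LZ77 triple: (3, 2, 'c')


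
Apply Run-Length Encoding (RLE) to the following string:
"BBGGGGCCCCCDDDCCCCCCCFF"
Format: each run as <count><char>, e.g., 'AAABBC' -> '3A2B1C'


Scanning runs left to right:
  i=0: run of 'B' x 2 -> '2B'
  i=2: run of 'G' x 4 -> '4G'
  i=6: run of 'C' x 5 -> '5C'
  i=11: run of 'D' x 3 -> '3D'
  i=14: run of 'C' x 7 -> '7C'
  i=21: run of 'F' x 2 -> '2F'

RLE = 2B4G5C3D7C2F


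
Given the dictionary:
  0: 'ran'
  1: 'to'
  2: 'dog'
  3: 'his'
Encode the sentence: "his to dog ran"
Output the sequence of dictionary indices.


Look up each word in the dictionary:
  'his' -> 3
  'to' -> 1
  'dog' -> 2
  'ran' -> 0

Encoded: [3, 1, 2, 0]


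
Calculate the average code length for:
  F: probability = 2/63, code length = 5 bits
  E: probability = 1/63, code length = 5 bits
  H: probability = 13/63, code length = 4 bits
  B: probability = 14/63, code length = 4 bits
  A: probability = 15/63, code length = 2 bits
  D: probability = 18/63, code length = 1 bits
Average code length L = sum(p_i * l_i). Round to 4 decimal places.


Weighted contributions p_i * l_i:
  F: (2/63) * 5 = 10/63
  E: (1/63) * 5 = 5/63
  H: (13/63) * 4 = 52/63
  B: (14/63) * 4 = 56/63
  A: (15/63) * 2 = 30/63
  D: (18/63) * 1 = 18/63
Sum = (10 + 5 + 52 + 56 + 30 + 18)/63 = 171/63

L = 171/63 = 2.7143 bits/symbol


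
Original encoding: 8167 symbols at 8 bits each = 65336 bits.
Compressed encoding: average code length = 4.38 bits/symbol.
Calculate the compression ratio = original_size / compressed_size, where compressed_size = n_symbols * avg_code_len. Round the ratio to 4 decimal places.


original_size = n_symbols * orig_bits = 8167 * 8 = 65336 bits
compressed_size = n_symbols * avg_code_len = 8167 * 4.38 = 35771.46 bits
ratio = original_size / compressed_size = 65336 / 35771.46 = 1.8265

Compression ratio = 1.8265


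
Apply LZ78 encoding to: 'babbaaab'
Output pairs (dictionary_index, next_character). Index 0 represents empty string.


LZ78 encoding steps:
Dictionary: {0: ''}
Step 1: w='' (idx 0), next='b' -> output (0, 'b'), add 'b' as idx 1
Step 2: w='' (idx 0), next='a' -> output (0, 'a'), add 'a' as idx 2
Step 3: w='b' (idx 1), next='b' -> output (1, 'b'), add 'bb' as idx 3
Step 4: w='a' (idx 2), next='a' -> output (2, 'a'), add 'aa' as idx 4
Step 5: w='a' (idx 2), next='b' -> output (2, 'b'), add 'ab' as idx 5


Encoded: [(0, 'b'), (0, 'a'), (1, 'b'), (2, 'a'), (2, 'b')]


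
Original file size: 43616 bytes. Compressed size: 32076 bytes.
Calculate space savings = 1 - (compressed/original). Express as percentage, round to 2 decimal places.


ratio = compressed/original = 32076/43616 = 0.735418
savings = 1 - ratio = 1 - 0.735418 = 0.264582
as a percentage: 0.264582 * 100 = 26.46%

Space savings = 1 - 32076/43616 = 26.46%


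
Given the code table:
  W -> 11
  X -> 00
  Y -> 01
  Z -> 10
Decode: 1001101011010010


Decoding:
10 -> Z
01 -> Y
10 -> Z
10 -> Z
11 -> W
01 -> Y
00 -> X
10 -> Z


Result: ZYZZWYXZ


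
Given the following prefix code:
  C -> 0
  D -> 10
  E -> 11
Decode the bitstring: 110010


Decoding step by step:
Bits 11 -> E
Bits 0 -> C
Bits 0 -> C
Bits 10 -> D


Decoded message: ECCD


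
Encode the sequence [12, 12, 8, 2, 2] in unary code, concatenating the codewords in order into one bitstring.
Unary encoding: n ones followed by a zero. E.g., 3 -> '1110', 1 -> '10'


Encode each number as n ones followed by a terminating 0:
  12 -> 1111111111110 (13 bits)
  12 -> 1111111111110 (13 bits)
  8 -> 111111110 (9 bits)
  2 -> 110 (3 bits)
  2 -> 110 (3 bits)
Total length = 13 + 13 + 9 + 3 + 3 = 41 bits.

Unary([12, 12, 8, 2, 2]) = 11111111111101111111111110111111110110110 (41 bits)


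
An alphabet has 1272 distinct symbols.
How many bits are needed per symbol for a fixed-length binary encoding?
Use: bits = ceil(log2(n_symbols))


log2(1272) = 10.3129
Bracket: 2^10 = 1024 < 1272 <= 2^11 = 2048
So ceil(log2(1272)) = 11

bits = ceil(log2(1272)) = ceil(10.3129) = 11 bits


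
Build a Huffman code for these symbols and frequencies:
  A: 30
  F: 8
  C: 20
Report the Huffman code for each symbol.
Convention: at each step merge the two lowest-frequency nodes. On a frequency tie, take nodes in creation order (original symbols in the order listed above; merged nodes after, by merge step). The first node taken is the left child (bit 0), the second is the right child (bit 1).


Huffman tree construction:
Step 1: Merge F(8) + C(20) = 28
Step 2: Merge (F+C)(28) + A(30) = 58
Read each symbol's code off the tree from the root (left child = 0, right child = 1).

Codes:
  A: 1 (length 1)
  F: 00 (length 2)
  C: 01 (length 2)
Average code length: 86/58 = 1.4828 bits/symbol


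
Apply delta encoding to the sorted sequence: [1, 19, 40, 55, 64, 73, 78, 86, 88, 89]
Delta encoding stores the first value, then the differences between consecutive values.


First value: 1
Deltas:
  19 - 1 = 18
  40 - 19 = 21
  55 - 40 = 15
  64 - 55 = 9
  73 - 64 = 9
  78 - 73 = 5
  86 - 78 = 8
  88 - 86 = 2
  89 - 88 = 1


Delta encoded: [1, 18, 21, 15, 9, 9, 5, 8, 2, 1]


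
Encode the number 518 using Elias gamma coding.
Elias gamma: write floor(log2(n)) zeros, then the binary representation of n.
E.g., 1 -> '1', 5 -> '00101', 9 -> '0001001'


num_bits = floor(log2(518)) + 1 = 10
leading_zeros = num_bits - 1 = 9
binary(518) = 1000000110

Elias gamma(518) = '000000000' + '1000000110' = 0000000001000000110 (19 bits)


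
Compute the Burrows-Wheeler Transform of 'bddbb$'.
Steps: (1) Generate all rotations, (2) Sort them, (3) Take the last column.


Rotations (sorted):
  0: $bddbb -> last char: b
  1: b$bddb -> last char: b
  2: bb$bdd -> last char: d
  3: bddbb$ -> last char: $
  4: dbb$bd -> last char: d
  5: ddbb$b -> last char: b


BWT = bbd$db


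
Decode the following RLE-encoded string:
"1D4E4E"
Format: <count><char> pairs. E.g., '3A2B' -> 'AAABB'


Expanding each <count><char> pair:
  1D -> 'D'
  4E -> 'EEEE'
  4E -> 'EEEE'

Decoded = DEEEEEEEE


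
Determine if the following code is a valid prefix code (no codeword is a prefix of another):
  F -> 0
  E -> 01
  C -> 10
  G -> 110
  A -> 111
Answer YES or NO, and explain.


Checking each pair (does one codeword prefix another?):
  F='0' vs E='01': prefix -- VIOLATION

NO -- this is NOT a valid prefix code. F (0) is a prefix of E (01).


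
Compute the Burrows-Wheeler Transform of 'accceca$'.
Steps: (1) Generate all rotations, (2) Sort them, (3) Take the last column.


Rotations (sorted):
  0: $accceca -> last char: a
  1: a$acccec -> last char: c
  2: accceca$ -> last char: $
  3: ca$accce -> last char: e
  4: ccceca$a -> last char: a
  5: cceca$ac -> last char: c
  6: ceca$acc -> last char: c
  7: eca$accc -> last char: c


BWT = ac$eaccc


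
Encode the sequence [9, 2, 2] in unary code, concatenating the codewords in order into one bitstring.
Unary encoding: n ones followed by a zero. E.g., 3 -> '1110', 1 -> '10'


Encode each number as n ones followed by a terminating 0:
  9 -> 1111111110 (10 bits)
  2 -> 110 (3 bits)
  2 -> 110 (3 bits)
Total length = 10 + 3 + 3 = 16 bits.

Unary([9, 2, 2]) = 1111111110110110 (16 bits)


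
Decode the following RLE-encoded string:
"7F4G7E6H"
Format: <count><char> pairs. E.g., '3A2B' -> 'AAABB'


Expanding each <count><char> pair:
  7F -> 'FFFFFFF'
  4G -> 'GGGG'
  7E -> 'EEEEEEE'
  6H -> 'HHHHHH'

Decoded = FFFFFFFGGGGEEEEEEEHHHHHH


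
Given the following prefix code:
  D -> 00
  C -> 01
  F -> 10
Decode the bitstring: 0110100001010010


Decoding step by step:
Bits 01 -> C
Bits 10 -> F
Bits 10 -> F
Bits 00 -> D
Bits 01 -> C
Bits 01 -> C
Bits 00 -> D
Bits 10 -> F


Decoded message: CFFDCCDF


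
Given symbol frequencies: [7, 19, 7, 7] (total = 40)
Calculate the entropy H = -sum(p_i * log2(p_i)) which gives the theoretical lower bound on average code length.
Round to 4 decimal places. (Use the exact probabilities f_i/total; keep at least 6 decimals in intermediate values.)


Per-symbol terms -p_i * log2(p_i) with p_i = f_i/40:
  p = 7/40 = 0.175000: log2(p) = -2.514573, -p*log2(p) = 0.440050
  p = 19/40 = 0.475000: log2(p) = -1.074001, -p*log2(p) = 0.510150
  p = 7/40 = 0.175000: log2(p) = -2.514573, -p*log2(p) = 0.440050
  p = 7/40 = 0.175000: log2(p) = -2.514573, -p*log2(p) = 0.440050
H = 0.440050 + 0.510150 + 0.440050 + 0.440050 = 1.830300

H = 1.8303 bits/symbol
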